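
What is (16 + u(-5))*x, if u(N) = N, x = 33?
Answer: 363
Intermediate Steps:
(16 + u(-5))*x = (16 - 5)*33 = 11*33 = 363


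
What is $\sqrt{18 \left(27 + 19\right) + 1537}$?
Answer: $\sqrt{2365} \approx 48.631$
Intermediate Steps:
$\sqrt{18 \left(27 + 19\right) + 1537} = \sqrt{18 \cdot 46 + 1537} = \sqrt{828 + 1537} = \sqrt{2365}$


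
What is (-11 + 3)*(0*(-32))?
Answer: 0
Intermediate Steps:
(-11 + 3)*(0*(-32)) = -8*0 = 0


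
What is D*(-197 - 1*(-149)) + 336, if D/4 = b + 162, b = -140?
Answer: -3888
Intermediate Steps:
D = 88 (D = 4*(-140 + 162) = 4*22 = 88)
D*(-197 - 1*(-149)) + 336 = 88*(-197 - 1*(-149)) + 336 = 88*(-197 + 149) + 336 = 88*(-48) + 336 = -4224 + 336 = -3888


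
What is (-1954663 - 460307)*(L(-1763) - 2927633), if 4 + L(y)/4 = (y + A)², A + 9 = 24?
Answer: -22445617473990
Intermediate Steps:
A = 15 (A = -9 + 24 = 15)
L(y) = -16 + 4*(15 + y)² (L(y) = -16 + 4*(y + 15)² = -16 + 4*(15 + y)²)
(-1954663 - 460307)*(L(-1763) - 2927633) = (-1954663 - 460307)*((-16 + 4*(15 - 1763)²) - 2927633) = -2414970*((-16 + 4*(-1748)²) - 2927633) = -2414970*((-16 + 4*3055504) - 2927633) = -2414970*((-16 + 12222016) - 2927633) = -2414970*(12222000 - 2927633) = -2414970*9294367 = -22445617473990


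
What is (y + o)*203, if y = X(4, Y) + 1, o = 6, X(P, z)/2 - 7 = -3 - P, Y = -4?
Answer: 1421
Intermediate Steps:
X(P, z) = 8 - 2*P (X(P, z) = 14 + 2*(-3 - P) = 14 + (-6 - 2*P) = 8 - 2*P)
y = 1 (y = (8 - 2*4) + 1 = (8 - 8) + 1 = 0 + 1 = 1)
(y + o)*203 = (1 + 6)*203 = 7*203 = 1421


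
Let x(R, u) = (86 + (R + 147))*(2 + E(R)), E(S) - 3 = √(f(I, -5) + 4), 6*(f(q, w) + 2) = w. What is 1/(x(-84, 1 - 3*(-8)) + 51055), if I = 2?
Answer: 44400/2299897799 - 149*√42/16099284593 ≈ 1.9245e-5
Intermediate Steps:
f(q, w) = -2 + w/6
E(S) = 3 + √42/6 (E(S) = 3 + √((-2 + (⅙)*(-5)) + 4) = 3 + √((-2 - ⅚) + 4) = 3 + √(-17/6 + 4) = 3 + √(7/6) = 3 + √42/6)
x(R, u) = (5 + √42/6)*(233 + R) (x(R, u) = (86 + (R + 147))*(2 + (3 + √42/6)) = (86 + (147 + R))*(5 + √42/6) = (233 + R)*(5 + √42/6) = (5 + √42/6)*(233 + R))
1/(x(-84, 1 - 3*(-8)) + 51055) = 1/((1165 + 5*(-84) + 233*√42/6 + (⅙)*(-84)*√42) + 51055) = 1/((1165 - 420 + 233*√42/6 - 14*√42) + 51055) = 1/((745 + 149*√42/6) + 51055) = 1/(51800 + 149*√42/6)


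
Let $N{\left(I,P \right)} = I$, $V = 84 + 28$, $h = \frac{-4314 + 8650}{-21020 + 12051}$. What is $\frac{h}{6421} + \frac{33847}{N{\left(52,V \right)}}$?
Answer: $\frac{1949246778331}{2994677348} \approx 650.9$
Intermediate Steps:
$h = - \frac{4336}{8969}$ ($h = \frac{4336}{-8969} = 4336 \left(- \frac{1}{8969}\right) = - \frac{4336}{8969} \approx -0.48344$)
$V = 112$
$\frac{h}{6421} + \frac{33847}{N{\left(52,V \right)}} = - \frac{4336}{8969 \cdot 6421} + \frac{33847}{52} = \left(- \frac{4336}{8969}\right) \frac{1}{6421} + 33847 \cdot \frac{1}{52} = - \frac{4336}{57589949} + \frac{33847}{52} = \frac{1949246778331}{2994677348}$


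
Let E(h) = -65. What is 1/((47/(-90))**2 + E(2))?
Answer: -8100/524291 ≈ -0.015449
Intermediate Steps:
1/((47/(-90))**2 + E(2)) = 1/((47/(-90))**2 - 65) = 1/((47*(-1/90))**2 - 65) = 1/((-47/90)**2 - 65) = 1/(2209/8100 - 65) = 1/(-524291/8100) = -8100/524291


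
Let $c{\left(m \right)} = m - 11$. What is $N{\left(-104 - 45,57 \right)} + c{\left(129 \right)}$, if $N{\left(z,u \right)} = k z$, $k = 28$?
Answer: $-4054$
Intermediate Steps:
$N{\left(z,u \right)} = 28 z$
$c{\left(m \right)} = -11 + m$
$N{\left(-104 - 45,57 \right)} + c{\left(129 \right)} = 28 \left(-104 - 45\right) + \left(-11 + 129\right) = 28 \left(-104 - 45\right) + 118 = 28 \left(-149\right) + 118 = -4172 + 118 = -4054$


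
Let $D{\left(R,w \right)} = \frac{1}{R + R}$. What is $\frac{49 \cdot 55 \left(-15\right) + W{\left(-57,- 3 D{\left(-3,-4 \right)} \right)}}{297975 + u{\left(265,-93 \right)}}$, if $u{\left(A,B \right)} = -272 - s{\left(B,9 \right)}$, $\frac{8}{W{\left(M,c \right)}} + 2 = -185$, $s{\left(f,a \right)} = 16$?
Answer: $- \frac{7559483}{55667469} \approx -0.1358$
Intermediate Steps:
$D{\left(R,w \right)} = \frac{1}{2 R}$
$W{\left(M,c \right)} = - \frac{8}{187}$ ($W{\left(M,c \right)} = \frac{8}{-2 - 185} = \frac{8}{-187} = 8 \left(- \frac{1}{187}\right) = - \frac{8}{187}$)
$u{\left(A,B \right)} = -288$ ($u{\left(A,B \right)} = -272 - 16 = -288$)
$\frac{49 \cdot 55 \left(-15\right) + W{\left(-57,- 3 D{\left(-3,-4 \right)} \right)}}{297975 + u{\left(265,-93 \right)}} = \frac{49 \cdot 55 \left(-15\right) - \frac{8}{187}}{297975 - 288} = \frac{2695 \left(-15\right) - \frac{8}{187}}{297687} = \left(-40425 - \frac{8}{187}\right) \frac{1}{297687} = \left(- \frac{7559483}{187}\right) \frac{1}{297687} = - \frac{7559483}{55667469}$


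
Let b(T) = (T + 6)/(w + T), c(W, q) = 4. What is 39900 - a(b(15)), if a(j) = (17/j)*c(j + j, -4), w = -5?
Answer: 837220/21 ≈ 39868.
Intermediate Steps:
b(T) = (6 + T)/(-5 + T) (b(T) = (T + 6)/(-5 + T) = (6 + T)/(-5 + T))
a(j) = 68/j (a(j) = (17/j)*4 = 68/j)
39900 - a(b(15)) = 39900 - 68/((6 + 15)/(-5 + 15)) = 39900 - 68/(21/10) = 39900 - 68/((⅒)*21) = 39900 - 68/21/10 = 39900 - 68*10/21 = 39900 - 1*680/21 = 39900 - 680/21 = 837220/21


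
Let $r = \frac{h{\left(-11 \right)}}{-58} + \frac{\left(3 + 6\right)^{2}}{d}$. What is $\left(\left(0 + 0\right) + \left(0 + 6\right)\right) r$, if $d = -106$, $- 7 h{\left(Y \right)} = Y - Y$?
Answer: $- \frac{243}{53} \approx -4.5849$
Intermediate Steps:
$h{\left(Y \right)} = 0$ ($h{\left(Y \right)} = - \frac{Y - Y}{7} = \left(- \frac{1}{7}\right) 0 = 0$)
$r = - \frac{81}{106}$ ($r = \frac{0}{-58} + \frac{\left(3 + 6\right)^{2}}{-106} = 0 \left(- \frac{1}{58}\right) + 9^{2} \left(- \frac{1}{106}\right) = 0 + 81 \left(- \frac{1}{106}\right) = 0 - \frac{81}{106} = - \frac{81}{106} \approx -0.76415$)
$\left(\left(0 + 0\right) + \left(0 + 6\right)\right) r = \left(\left(0 + 0\right) + \left(0 + 6\right)\right) \left(- \frac{81}{106}\right) = \left(0 + 6\right) \left(- \frac{81}{106}\right) = 6 \left(- \frac{81}{106}\right) = - \frac{243}{53}$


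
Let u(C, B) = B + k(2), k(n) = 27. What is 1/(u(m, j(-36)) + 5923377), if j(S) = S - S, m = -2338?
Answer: 1/5923404 ≈ 1.6882e-7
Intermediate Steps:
j(S) = 0
u(C, B) = 27 + B (u(C, B) = B + 27 = 27 + B)
1/(u(m, j(-36)) + 5923377) = 1/((27 + 0) + 5923377) = 1/(27 + 5923377) = 1/5923404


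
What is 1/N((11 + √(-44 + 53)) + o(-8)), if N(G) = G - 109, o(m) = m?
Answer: -1/103 ≈ -0.0097087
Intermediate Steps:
N(G) = -109 + G
1/N((11 + √(-44 + 53)) + o(-8)) = 1/(-109 + ((11 + √(-44 + 53)) - 8)) = 1/(-109 + ((11 + √9) - 8)) = 1/(-109 + ((11 + 3) - 8)) = 1/(-109 + (14 - 8)) = 1/(-109 + 6) = 1/(-103) = -1/103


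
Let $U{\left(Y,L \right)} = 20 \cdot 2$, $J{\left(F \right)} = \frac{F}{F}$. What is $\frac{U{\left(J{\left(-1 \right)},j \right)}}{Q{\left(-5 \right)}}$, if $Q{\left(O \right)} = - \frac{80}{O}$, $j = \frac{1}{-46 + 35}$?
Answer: $\frac{5}{2} \approx 2.5$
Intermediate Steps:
$J{\left(F \right)} = 1$
$j = - \frac{1}{11}$ ($j = \frac{1}{-11} = - \frac{1}{11} \approx -0.090909$)
$U{\left(Y,L \right)} = 40$
$\frac{U{\left(J{\left(-1 \right)},j \right)}}{Q{\left(-5 \right)}} = \frac{40}{\left(-80\right) \frac{1}{-5}} = \frac{40}{\left(-80\right) \left(- \frac{1}{5}\right)} = \frac{40}{16} = 40 \cdot \frac{1}{16} = \frac{5}{2}$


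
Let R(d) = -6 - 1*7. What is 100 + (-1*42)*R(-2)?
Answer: 646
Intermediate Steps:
R(d) = -13 (R(d) = -6 - 7 = -13)
100 + (-1*42)*R(-2) = 100 - 1*42*(-13) = 100 - 42*(-13) = 100 + 546 = 646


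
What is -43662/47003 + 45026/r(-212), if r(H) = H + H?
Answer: -1067434883/9964636 ≈ -107.12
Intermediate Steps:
r(H) = 2*H
-43662/47003 + 45026/r(-212) = -43662/47003 + 45026/((2*(-212))) = -43662*1/47003 + 45026/(-424) = -43662/47003 + 45026*(-1/424) = -43662/47003 - 22513/212 = -1067434883/9964636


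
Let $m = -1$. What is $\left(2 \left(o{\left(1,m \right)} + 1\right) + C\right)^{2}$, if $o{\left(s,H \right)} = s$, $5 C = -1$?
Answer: $\frac{361}{25} \approx 14.44$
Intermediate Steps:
$C = - \frac{1}{5}$ ($C = \frac{1}{5} \left(-1\right) = - \frac{1}{5} \approx -0.2$)
$\left(2 \left(o{\left(1,m \right)} + 1\right) + C\right)^{2} = \left(2 \left(1 + 1\right) - \frac{1}{5}\right)^{2} = \left(2 \cdot 2 - \frac{1}{5}\right)^{2} = \left(4 - \frac{1}{5}\right)^{2} = \left(\frac{19}{5}\right)^{2} = \frac{361}{25}$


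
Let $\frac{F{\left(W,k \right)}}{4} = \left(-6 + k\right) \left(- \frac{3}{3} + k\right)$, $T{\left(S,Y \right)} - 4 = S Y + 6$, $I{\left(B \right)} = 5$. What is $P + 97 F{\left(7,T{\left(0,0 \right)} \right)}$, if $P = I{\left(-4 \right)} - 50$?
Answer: $13923$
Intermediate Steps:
$T{\left(S,Y \right)} = 10 + S Y$ ($T{\left(S,Y \right)} = 4 + \left(S Y + 6\right) = 4 + \left(6 + S Y\right) = 10 + S Y$)
$F{\left(W,k \right)} = 4 \left(-1 + k\right) \left(-6 + k\right)$ ($F{\left(W,k \right)} = 4 \left(-6 + k\right) \left(- \frac{3}{3} + k\right) = 4 \left(-6 + k\right) \left(\left(-3\right) \frac{1}{3} + k\right) = 4 \left(-6 + k\right) \left(-1 + k\right) = 4 \left(-1 + k\right) \left(-6 + k\right)$)
$P = -45$ ($P = 5 - 50 = -45$)
$P + 97 F{\left(7,T{\left(0,0 \right)} \right)} = -45 + 97 \left(24 - 28 \left(10 + 0 \cdot 0\right) + 4 \left(10 + 0 \cdot 0\right)^{2}\right) = -45 + 97 \left(24 - 28 \left(10 + 0\right) + 4 \left(10 + 0\right)^{2}\right) = -45 + 97 \left(24 - 280 + 4 \cdot 10^{2}\right) = -45 + 97 \left(24 - 280 + 4 \cdot 100\right) = -45 + 97 \left(24 - 280 + 400\right) = -45 + 97 \cdot 144 = -45 + 13968 = 13923$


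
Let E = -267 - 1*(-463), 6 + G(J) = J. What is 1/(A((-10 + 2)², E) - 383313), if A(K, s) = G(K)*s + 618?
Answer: -1/371327 ≈ -2.6930e-6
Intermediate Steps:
G(J) = -6 + J
E = 196 (E = -267 + 463 = 196)
A(K, s) = 618 + s*(-6 + K) (A(K, s) = (-6 + K)*s + 618 = s*(-6 + K) + 618 = 618 + s*(-6 + K))
1/(A((-10 + 2)², E) - 383313) = 1/((618 + 196*(-6 + (-10 + 2)²)) - 383313) = 1/((618 + 196*(-6 + (-8)²)) - 383313) = 1/((618 + 196*(-6 + 64)) - 383313) = 1/((618 + 196*58) - 383313) = 1/((618 + 11368) - 383313) = 1/(11986 - 383313) = 1/(-371327) = -1/371327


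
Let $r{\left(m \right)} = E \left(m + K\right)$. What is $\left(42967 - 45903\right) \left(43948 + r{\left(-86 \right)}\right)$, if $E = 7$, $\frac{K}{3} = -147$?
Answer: $-118200424$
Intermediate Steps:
$K = -441$ ($K = 3 \left(-147\right) = -441$)
$r{\left(m \right)} = -3087 + 7 m$ ($r{\left(m \right)} = 7 \left(m - 441\right) = 7 \left(-441 + m\right) = -3087 + 7 m$)
$\left(42967 - 45903\right) \left(43948 + r{\left(-86 \right)}\right) = \left(42967 - 45903\right) \left(43948 + \left(-3087 + 7 \left(-86\right)\right)\right) = - 2936 \left(43948 - 3689\right) = \left(-2936\right) 40259 = -118200424$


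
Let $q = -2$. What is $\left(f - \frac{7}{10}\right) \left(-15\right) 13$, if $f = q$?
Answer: $\frac{1053}{2} \approx 526.5$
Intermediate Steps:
$f = -2$
$\left(f - \frac{7}{10}\right) \left(-15\right) 13 = \left(-2 - \frac{7}{10}\right) \left(-15\right) 13 = \left(- \frac{27}{10}\right) \left(-15\right) 13 = \frac{81}{2} \cdot 13 = \frac{1053}{2}$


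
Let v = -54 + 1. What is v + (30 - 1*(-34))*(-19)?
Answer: -1269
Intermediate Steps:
v = -53
v + (30 - 1*(-34))*(-19) = -53 + (30 - 1*(-34))*(-19) = -53 + (30 + 34)*(-19) = -53 + 64*(-19) = -53 - 1216 = -1269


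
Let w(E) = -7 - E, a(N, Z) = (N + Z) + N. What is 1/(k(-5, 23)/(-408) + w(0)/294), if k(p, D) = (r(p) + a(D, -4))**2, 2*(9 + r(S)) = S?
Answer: -3808/8773 ≈ -0.43406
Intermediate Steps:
r(S) = -9 + S/2
a(N, Z) = Z + 2*N
k(p, D) = (-13 + p/2 + 2*D)**2 (k(p, D) = ((-9 + p/2) + (-4 + 2*D))**2 = (-13 + p/2 + 2*D)**2)
1/(k(-5, 23)/(-408) + w(0)/294) = 1/(((-26 - 5 + 4*23)**2/4)/(-408) + (-7 - 1*0)/294) = 1/(((-26 - 5 + 92)**2/4)*(-1/408) + (-7 + 0)*(1/294)) = 1/(((1/4)*61**2)*(-1/408) - 7*1/294) = 1/(((1/4)*3721)*(-1/408) - 1/42) = 1/((3721/4)*(-1/408) - 1/42) = 1/(-3721/1632 - 1/42) = 1/(-8773/3808) = -3808/8773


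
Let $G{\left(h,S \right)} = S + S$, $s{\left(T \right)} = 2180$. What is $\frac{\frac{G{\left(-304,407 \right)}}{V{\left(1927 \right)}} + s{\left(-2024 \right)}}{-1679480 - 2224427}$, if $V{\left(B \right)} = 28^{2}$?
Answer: $- \frac{854967}{1530331544} \approx -0.00055868$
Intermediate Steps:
$V{\left(B \right)} = 784$
$G{\left(h,S \right)} = 2 S$
$\frac{\frac{G{\left(-304,407 \right)}}{V{\left(1927 \right)}} + s{\left(-2024 \right)}}{-1679480 - 2224427} = \frac{\frac{2 \cdot 407}{784} + 2180}{-1679480 - 2224427} = \frac{814 \cdot \frac{1}{784} + 2180}{-3903907} = \left(\frac{407}{392} + 2180\right) \left(- \frac{1}{3903907}\right) = \frac{854967}{392} \left(- \frac{1}{3903907}\right) = - \frac{854967}{1530331544}$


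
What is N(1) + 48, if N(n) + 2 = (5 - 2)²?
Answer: 55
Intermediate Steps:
N(n) = 7 (N(n) = -2 + (5 - 2)² = -2 + 3² = -2 + 9 = 7)
N(1) + 48 = 7 + 48 = 55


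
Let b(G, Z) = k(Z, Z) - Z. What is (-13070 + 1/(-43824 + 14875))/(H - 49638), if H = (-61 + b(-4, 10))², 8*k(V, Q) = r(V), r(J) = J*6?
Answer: 1513453724/5280963427 ≈ 0.28659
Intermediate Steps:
r(J) = 6*J
k(V, Q) = 3*V/4 (k(V, Q) = (6*V)/8 = 3*V/4)
b(G, Z) = -Z/4 (b(G, Z) = 3*Z/4 - Z = -Z/4)
H = 16129/4 (H = (-61 - ¼*10)² = (-61 - 5/2)² = (-127/2)² = 16129/4 ≈ 4032.3)
(-13070 + 1/(-43824 + 14875))/(H - 49638) = (-13070 + 1/(-43824 + 14875))/(16129/4 - 49638) = (-13070 + 1/(-28949))/(-182423/4) = (-13070 - 1/28949)*(-4/182423) = -378363431/28949*(-4/182423) = 1513453724/5280963427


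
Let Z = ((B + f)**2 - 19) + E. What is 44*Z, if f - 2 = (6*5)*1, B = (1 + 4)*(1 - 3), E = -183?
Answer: 12408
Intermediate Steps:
B = -10 (B = 5*(-2) = -10)
f = 32 (f = 2 + (6*5)*1 = 2 + 30*1 = 2 + 30 = 32)
Z = 282 (Z = ((-10 + 32)**2 - 19) - 183 = (22**2 - 19) - 183 = (484 - 19) - 183 = 465 - 183 = 282)
44*Z = 44*282 = 12408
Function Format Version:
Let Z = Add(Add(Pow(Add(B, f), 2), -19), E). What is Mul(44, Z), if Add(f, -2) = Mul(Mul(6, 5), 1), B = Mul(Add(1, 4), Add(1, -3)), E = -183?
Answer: 12408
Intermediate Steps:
B = -10 (B = Mul(5, -2) = -10)
f = 32 (f = Add(2, Mul(Mul(6, 5), 1)) = Add(2, Mul(30, 1)) = Add(2, 30) = 32)
Z = 282 (Z = Add(Add(Pow(Add(-10, 32), 2), -19), -183) = Add(Add(Pow(22, 2), -19), -183) = Add(Add(484, -19), -183) = Add(465, -183) = 282)
Mul(44, Z) = Mul(44, 282) = 12408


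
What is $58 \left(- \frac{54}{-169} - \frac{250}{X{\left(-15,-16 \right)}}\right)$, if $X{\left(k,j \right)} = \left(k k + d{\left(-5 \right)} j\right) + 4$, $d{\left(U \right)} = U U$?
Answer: $\frac{2986072}{28899} \approx 103.33$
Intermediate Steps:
$d{\left(U \right)} = U^{2}$
$X{\left(k,j \right)} = 4 + k^{2} + 25 j$ ($X{\left(k,j \right)} = \left(k k + \left(-5\right)^{2} j\right) + 4 = \left(k^{2} + 25 j\right) + 4 = 4 + k^{2} + 25 j$)
$58 \left(- \frac{54}{-169} - \frac{250}{X{\left(-15,-16 \right)}}\right) = 58 \left(- \frac{54}{-169} - \frac{250}{4 + \left(-15\right)^{2} + 25 \left(-16\right)}\right) = 58 \left(\left(-54\right) \left(- \frac{1}{169}\right) - \frac{250}{4 + 225 - 400}\right) = 58 \left(\frac{54}{169} - \frac{250}{-171}\right) = 58 \left(\frac{54}{169} - - \frac{250}{171}\right) = 58 \left(\frac{54}{169} + \frac{250}{171}\right) = 58 \cdot \frac{51484}{28899} = \frac{2986072}{28899}$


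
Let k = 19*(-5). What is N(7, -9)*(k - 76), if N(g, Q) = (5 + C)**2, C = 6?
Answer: -20691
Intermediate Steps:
N(g, Q) = 121 (N(g, Q) = (5 + 6)**2 = 11**2 = 121)
k = -95
N(7, -9)*(k - 76) = 121*(-95 - 76) = 121*(-171) = -20691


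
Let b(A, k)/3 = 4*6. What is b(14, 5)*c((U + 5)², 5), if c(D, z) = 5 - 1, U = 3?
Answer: 288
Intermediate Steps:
b(A, k) = 72 (b(A, k) = 3*(4*6) = 3*24 = 72)
c(D, z) = 4
b(14, 5)*c((U + 5)², 5) = 72*4 = 288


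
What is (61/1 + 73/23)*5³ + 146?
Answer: 187858/23 ≈ 8167.7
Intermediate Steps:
(61/1 + 73/23)*5³ + 146 = (61*1 + 73*(1/23))*125 + 146 = (61 + 73/23)*125 + 146 = (1476/23)*125 + 146 = 184500/23 + 146 = 187858/23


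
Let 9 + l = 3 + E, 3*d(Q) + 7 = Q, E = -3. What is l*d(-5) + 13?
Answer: 49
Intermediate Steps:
d(Q) = -7/3 + Q/3
l = -9 (l = -9 + (3 - 3) = -9 + 0 = -9)
l*d(-5) + 13 = -9*(-7/3 + (⅓)*(-5)) + 13 = -9*(-7/3 - 5/3) + 13 = -9*(-4) + 13 = 36 + 13 = 49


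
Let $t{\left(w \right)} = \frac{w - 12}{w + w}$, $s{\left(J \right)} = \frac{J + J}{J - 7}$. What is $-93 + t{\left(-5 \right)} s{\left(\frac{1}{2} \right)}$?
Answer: $- \frac{6062}{65} \approx -93.261$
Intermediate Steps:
$s{\left(J \right)} = \frac{2 J}{-7 + J}$
$t{\left(w \right)} = \frac{-12 + w}{2 w}$
$-93 + t{\left(-5 \right)} s{\left(\frac{1}{2} \right)} = -93 + \frac{-12 - 5}{2 \left(-5\right)} \frac{2}{2 \left(-7 + \frac{1}{2}\right)} = -93 + \frac{1}{2} \left(- \frac{1}{5}\right) \left(-17\right) 2 \cdot \frac{1}{2} \frac{1}{-7 + \frac{1}{2}} = -93 + \frac{17 \cdot 2 \cdot \frac{1}{2} \frac{1}{- \frac{13}{2}}}{10} = -93 + \frac{17 \cdot 2 \cdot \frac{1}{2} \left(- \frac{2}{13}\right)}{10} = -93 + \frac{17}{10} \left(- \frac{2}{13}\right) = -93 - \frac{17}{65} = - \frac{6062}{65}$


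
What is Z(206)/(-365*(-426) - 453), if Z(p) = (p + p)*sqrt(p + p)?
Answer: 824*sqrt(103)/155037 ≈ 0.053940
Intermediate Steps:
Z(p) = 2*sqrt(2)*p**(3/2) (Z(p) = (2*p)*sqrt(2*p) = (2*p)*(sqrt(2)*sqrt(p)) = 2*sqrt(2)*p**(3/2))
Z(206)/(-365*(-426) - 453) = (2*sqrt(2)*206**(3/2))/(-365*(-426) - 453) = (2*sqrt(2)*(206*sqrt(206)))/(155490 - 453) = (824*sqrt(103))/155037 = (824*sqrt(103))*(1/155037) = 824*sqrt(103)/155037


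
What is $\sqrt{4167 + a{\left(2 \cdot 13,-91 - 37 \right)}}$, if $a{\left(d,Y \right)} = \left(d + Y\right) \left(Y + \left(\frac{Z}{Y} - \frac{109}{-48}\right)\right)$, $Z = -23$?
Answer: $\frac{5 \sqrt{43451}}{8} \approx 130.28$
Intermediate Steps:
$a{\left(d,Y \right)} = \left(Y + d\right) \left(\frac{109}{48} + Y - \frac{23}{Y}\right)$ ($a{\left(d,Y \right)} = \left(d + Y\right) \left(Y - \left(- \frac{109}{48} + \frac{23}{Y}\right)\right) = \left(Y + d\right) \left(Y - \left(- \frac{109}{48} + \frac{23}{Y}\right)\right) = \left(Y + d\right) \left(Y + \left(- \frac{23}{Y} + \frac{109}{48}\right)\right) = \left(Y + d\right) \left(Y + \left(\frac{109}{48} - \frac{23}{Y}\right)\right) = \left(Y + d\right) \left(\frac{109}{48} + Y - \frac{23}{Y}\right)$)
$\sqrt{4167 + a{\left(2 \cdot 13,-91 - 37 \right)}} = \sqrt{4167 + \left(-23 + \left(-91 - 37\right)^{2} + \frac{109 \left(-91 - 37\right)}{48} + \frac{109 \cdot 2 \cdot 13}{48} + \left(-91 - 37\right) 2 \cdot 13 - \frac{23 \cdot 2 \cdot 13}{-91 - 37}\right)} = \sqrt{4167 + \left(-23 + \left(-128\right)^{2} + \frac{109}{48} \left(-128\right) + \frac{109}{48} \cdot 26 - 3328 - \frac{598}{-128}\right)} = \sqrt{4167 - \left(- \frac{102411}{8} - \frac{299}{64}\right)} = \sqrt{4167 + \left(-23 + 16384 - \frac{872}{3} + \frac{1417}{24} - 3328 + \frac{299}{64}\right)} = \sqrt{4167 + \frac{819587}{64}} = \sqrt{\frac{1086275}{64}} = \frac{5 \sqrt{43451}}{8}$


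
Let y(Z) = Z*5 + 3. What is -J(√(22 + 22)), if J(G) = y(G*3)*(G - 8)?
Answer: -636 + 234*√11 ≈ 140.09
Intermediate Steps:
y(Z) = 3 + 5*Z (y(Z) = 5*Z + 3 = 3 + 5*Z)
J(G) = (-8 + G)*(3 + 15*G) (J(G) = (3 + 5*(G*3))*(G - 8) = (3 + 5*(3*G))*(-8 + G) = (3 + 15*G)*(-8 + G) = (-8 + G)*(3 + 15*G))
-J(√(22 + 22)) = -3*(1 + 5*√(22 + 22))*(-8 + √(22 + 22)) = -3*(1 + 5*√44)*(-8 + √44) = -3*(1 + 5*(2*√11))*(-8 + 2*√11) = -3*(1 + 10*√11)*(-8 + 2*√11)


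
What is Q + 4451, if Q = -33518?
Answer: -29067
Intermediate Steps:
Q + 4451 = -33518 + 4451 = -29067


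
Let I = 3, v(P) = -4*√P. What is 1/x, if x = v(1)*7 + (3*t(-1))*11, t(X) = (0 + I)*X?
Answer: -1/127 ≈ -0.0078740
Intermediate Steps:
t(X) = 3*X (t(X) = (0 + 3)*X = 3*X)
x = -127 (x = -4*√1*7 + (3*(3*(-1)))*11 = -4*1*7 + (3*(-3))*11 = -4*7 - 9*11 = -28 - 99 = -127)
1/x = 1/(-127) = -1/127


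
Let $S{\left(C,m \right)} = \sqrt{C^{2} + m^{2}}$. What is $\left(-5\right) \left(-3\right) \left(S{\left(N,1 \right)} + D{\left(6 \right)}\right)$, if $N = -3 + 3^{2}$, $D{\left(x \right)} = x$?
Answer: $90 + 15 \sqrt{37} \approx 181.24$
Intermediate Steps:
$N = 6$ ($N = -3 + 9 = 6$)
$\left(-5\right) \left(-3\right) \left(S{\left(N,1 \right)} + D{\left(6 \right)}\right) = \left(-5\right) \left(-3\right) \left(\sqrt{6^{2} + 1^{2}} + 6\right) = 15 \left(\sqrt{36 + 1} + 6\right) = 15 \left(\sqrt{37} + 6\right) = 15 \left(6 + \sqrt{37}\right) = 90 + 15 \sqrt{37}$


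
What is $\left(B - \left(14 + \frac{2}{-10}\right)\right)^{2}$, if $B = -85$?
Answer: $\frac{244036}{25} \approx 9761.4$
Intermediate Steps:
$\left(B - \left(14 + \frac{2}{-10}\right)\right)^{2} = \left(-85 - \left(14 + \frac{2}{-10}\right)\right)^{2} = \left(-85 - \frac{69}{5}\right)^{2} = \left(- \frac{494}{5}\right)^{2} = \frac{244036}{25}$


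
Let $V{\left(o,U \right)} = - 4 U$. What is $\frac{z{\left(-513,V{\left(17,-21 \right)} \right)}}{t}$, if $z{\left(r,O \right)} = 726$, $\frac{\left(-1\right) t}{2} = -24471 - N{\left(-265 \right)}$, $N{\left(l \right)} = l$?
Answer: $\frac{363}{24206} \approx 0.014996$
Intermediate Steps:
$t = 48412$ ($t = - 2 \left(-24471 - -265\right) = - 2 \left(-24471 + 265\right) = \left(-2\right) \left(-24206\right) = 48412$)
$\frac{z{\left(-513,V{\left(17,-21 \right)} \right)}}{t} = \frac{726}{48412} = 726 \cdot \frac{1}{48412} = \frac{363}{24206}$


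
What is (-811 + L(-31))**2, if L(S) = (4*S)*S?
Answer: 9199089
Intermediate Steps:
L(S) = 4*S**2
(-811 + L(-31))**2 = (-811 + 4*(-31)**2)**2 = (-811 + 4*961)**2 = (-811 + 3844)**2 = 3033**2 = 9199089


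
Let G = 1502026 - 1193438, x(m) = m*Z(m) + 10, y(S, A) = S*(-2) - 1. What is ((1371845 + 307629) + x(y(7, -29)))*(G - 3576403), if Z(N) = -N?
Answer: -5487507749085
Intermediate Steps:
y(S, A) = -1 - 2*S (y(S, A) = -2*S - 1 = -1 - 2*S)
x(m) = 10 - m**2 (x(m) = m*(-m) + 10 = -m**2 + 10 = 10 - m**2)
G = 308588
((1371845 + 307629) + x(y(7, -29)))*(G - 3576403) = ((1371845 + 307629) + (10 - (-1 - 2*7)**2))*(308588 - 3576403) = (1679474 + (10 - (-1 - 14)**2))*(-3267815) = (1679474 + (10 - 1*(-15)**2))*(-3267815) = (1679474 + (10 - 1*225))*(-3267815) = (1679474 + (10 - 225))*(-3267815) = (1679474 - 215)*(-3267815) = 1679259*(-3267815) = -5487507749085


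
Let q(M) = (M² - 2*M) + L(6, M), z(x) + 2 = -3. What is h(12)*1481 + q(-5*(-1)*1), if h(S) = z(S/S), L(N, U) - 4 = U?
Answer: -7381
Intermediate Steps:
L(N, U) = 4 + U
z(x) = -5 (z(x) = -2 - 3 = -5)
h(S) = -5
q(M) = 4 + M² - M (q(M) = (M² - 2*M) + (4 + M) = 4 + M² - M)
h(12)*1481 + q(-5*(-1)*1) = -5*1481 + (4 + (-5*(-1)*1)² - (-5*(-1))) = -7405 + (4 + (5*1)² - 5) = -7405 + (4 + 5² - 1*5) = -7405 + (4 + 25 - 5) = -7405 + 24 = -7381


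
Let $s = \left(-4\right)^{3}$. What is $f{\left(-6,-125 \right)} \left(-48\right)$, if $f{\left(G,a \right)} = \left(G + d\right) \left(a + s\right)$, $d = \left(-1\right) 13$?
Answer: $-172368$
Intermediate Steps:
$d = -13$
$s = -64$
$f{\left(G,a \right)} = \left(-64 + a\right) \left(-13 + G\right)$ ($f{\left(G,a \right)} = \left(G - 13\right) \left(a - 64\right) = \left(-13 + G\right) \left(-64 + a\right) = \left(-64 + a\right) \left(-13 + G\right)$)
$f{\left(-6,-125 \right)} \left(-48\right) = \left(832 - -384 - -1625 - -750\right) \left(-48\right) = \left(832 + 384 + 1625 + 750\right) \left(-48\right) = 3591 \left(-48\right) = -172368$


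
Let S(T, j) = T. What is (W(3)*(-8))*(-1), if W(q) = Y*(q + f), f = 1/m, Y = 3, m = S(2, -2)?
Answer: 84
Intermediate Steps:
m = 2
f = 1/2 ≈ 0.50000
W(q) = 3/2 + 3*q (W(q) = 3*(q + 1/2) = 3*(1/2 + q) = 3/2 + 3*q)
(W(3)*(-8))*(-1) = ((3/2 + 3*3)*(-8))*(-1) = ((3/2 + 9)*(-8))*(-1) = ((21/2)*(-8))*(-1) = -84*(-1) = 84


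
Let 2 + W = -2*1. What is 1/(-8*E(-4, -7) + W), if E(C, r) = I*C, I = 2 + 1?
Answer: 1/92 ≈ 0.010870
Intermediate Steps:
W = -4 (W = -2 - 2*1 = -2 - 2 = -4)
I = 3
E(C, r) = 3*C
1/(-8*E(-4, -7) + W) = 1/(-24*(-4) - 4) = 1/(-8*(-12) - 4) = 1/(96 - 4) = 1/92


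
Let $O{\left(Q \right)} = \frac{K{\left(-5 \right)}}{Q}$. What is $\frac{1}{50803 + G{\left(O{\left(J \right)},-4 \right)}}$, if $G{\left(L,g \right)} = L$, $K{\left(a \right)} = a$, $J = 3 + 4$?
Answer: $\frac{7}{355616} \approx 1.9684 \cdot 10^{-5}$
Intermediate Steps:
$J = 7$
$O{\left(Q \right)} = - \frac{5}{Q}$
$\frac{1}{50803 + G{\left(O{\left(J \right)},-4 \right)}} = \frac{1}{50803 - \frac{5}{7}} = \frac{1}{\frac{355616}{7}} = \frac{7}{355616}$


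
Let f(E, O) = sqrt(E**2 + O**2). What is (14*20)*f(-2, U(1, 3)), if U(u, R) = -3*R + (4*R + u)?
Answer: 560*sqrt(5) ≈ 1252.2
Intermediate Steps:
U(u, R) = R + u (U(u, R) = -3*R + (u + 4*R) = R + u)
(14*20)*f(-2, U(1, 3)) = (14*20)*sqrt((-2)**2 + (3 + 1)**2) = 280*sqrt(4 + 4**2) = 280*sqrt(4 + 16) = 280*sqrt(20) = 280*(2*sqrt(5)) = 560*sqrt(5)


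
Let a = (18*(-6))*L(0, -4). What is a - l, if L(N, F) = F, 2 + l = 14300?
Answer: -13866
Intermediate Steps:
l = 14298 (l = -2 + 14300 = 14298)
a = 432 (a = (18*(-6))*(-4) = -108*(-4) = 432)
a - l = 432 - 1*14298 = 432 - 14298 = -13866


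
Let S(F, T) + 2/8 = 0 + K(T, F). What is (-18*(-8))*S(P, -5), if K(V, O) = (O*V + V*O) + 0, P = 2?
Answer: -2916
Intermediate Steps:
K(V, O) = 2*O*V (K(V, O) = (O*V + O*V) + 0 = 2*O*V + 0 = 2*O*V)
S(F, T) = -1/4 + 2*F*T (S(F, T) = -1/4 + (0 + 2*F*T) = -1/4 + 2*F*T)
(-18*(-8))*S(P, -5) = (-18*(-8))*(-1/4 + 2*2*(-5)) = 144*(-1/4 - 20) = 144*(-81/4) = -2916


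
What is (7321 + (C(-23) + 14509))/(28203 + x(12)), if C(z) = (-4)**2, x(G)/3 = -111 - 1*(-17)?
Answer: 7282/9307 ≈ 0.78242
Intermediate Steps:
x(G) = -282 (x(G) = 3*(-111 - 1*(-17)) = 3*(-111 + 17) = 3*(-94) = -282)
C(z) = 16
(7321 + (C(-23) + 14509))/(28203 + x(12)) = (7321 + (16 + 14509))/(28203 - 282) = (7321 + 14525)/27921 = 21846*(1/27921) = 7282/9307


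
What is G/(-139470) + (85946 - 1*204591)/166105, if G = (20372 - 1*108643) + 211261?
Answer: -739533442/463333287 ≈ -1.5961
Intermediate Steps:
G = 122990 (G = (20372 - 108643) + 211261 = -88271 + 211261 = 122990)
G/(-139470) + (85946 - 1*204591)/166105 = 122990/(-139470) + (85946 - 1*204591)/166105 = 122990*(-1/139470) + (85946 - 204591)*(1/166105) = -12299/13947 - 118645*1/166105 = -12299/13947 - 23729/33221 = -739533442/463333287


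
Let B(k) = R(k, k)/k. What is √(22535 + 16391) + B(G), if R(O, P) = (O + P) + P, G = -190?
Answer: 3 + √38926 ≈ 200.30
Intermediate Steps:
R(O, P) = O + 2*P
B(k) = 3 (B(k) = (k + 2*k)/k = (3*k)/k = 3)
√(22535 + 16391) + B(G) = √(22535 + 16391) + 3 = √38926 + 3 = 3 + √38926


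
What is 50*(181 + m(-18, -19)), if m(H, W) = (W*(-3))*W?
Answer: -45100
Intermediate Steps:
m(H, W) = -3*W**2 (m(H, W) = (-3*W)*W = -3*W**2)
50*(181 + m(-18, -19)) = 50*(181 - 3*(-19)**2) = 50*(181 - 3*361) = 50*(181 - 1083) = 50*(-902) = -45100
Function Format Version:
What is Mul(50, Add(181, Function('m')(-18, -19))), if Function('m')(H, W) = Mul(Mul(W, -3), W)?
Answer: -45100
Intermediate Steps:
Function('m')(H, W) = Mul(-3, Pow(W, 2)) (Function('m')(H, W) = Mul(Mul(-3, W), W) = Mul(-3, Pow(W, 2)))
Mul(50, Add(181, Function('m')(-18, -19))) = Mul(50, Add(181, Mul(-3, Pow(-19, 2)))) = Mul(50, Add(181, Mul(-3, 361))) = Mul(50, Add(181, -1083)) = Mul(50, -902) = -45100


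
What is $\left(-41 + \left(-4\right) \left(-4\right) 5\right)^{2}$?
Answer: $1521$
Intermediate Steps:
$\left(-41 + \left(-4\right) \left(-4\right) 5\right)^{2} = \left(-41 + 16 \cdot 5\right)^{2} = \left(-41 + 80\right)^{2} = 39^{2} = 1521$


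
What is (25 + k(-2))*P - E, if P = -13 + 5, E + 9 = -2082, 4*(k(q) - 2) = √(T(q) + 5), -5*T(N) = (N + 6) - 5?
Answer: 1875 - 2*√130/5 ≈ 1870.4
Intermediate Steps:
T(N) = -⅕ - N/5 (T(N) = -((N + 6) - 5)/5 = -((6 + N) - 5)/5 = -(1 + N)/5 = -⅕ - N/5)
k(q) = 2 + √(24/5 - q/5)/4 (k(q) = 2 + √((-⅕ - q/5) + 5)/4 = 2 + √(24/5 - q/5)/4)
E = -2091 (E = -9 - 2082 = -2091)
P = -8
(25 + k(-2))*P - E = (25 + (2 + √(120 - 5*(-2))/20))*(-8) - 1*(-2091) = (25 + (2 + √(120 + 10)/20))*(-8) + 2091 = (25 + (2 + √130/20))*(-8) + 2091 = (27 + √130/20)*(-8) + 2091 = (-216 - 2*√130/5) + 2091 = 1875 - 2*√130/5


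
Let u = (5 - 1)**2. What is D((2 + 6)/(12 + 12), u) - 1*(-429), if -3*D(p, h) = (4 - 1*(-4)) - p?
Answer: 3838/9 ≈ 426.44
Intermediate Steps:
u = 16 (u = 4**2 = 16)
D(p, h) = -8/3 + p/3 (D(p, h) = -((4 - 1*(-4)) - p)/3 = -((4 + 4) - p)/3 = -(8 - p)/3 = -8/3 + p/3)
D((2 + 6)/(12 + 12), u) - 1*(-429) = (-8/3 + ((2 + 6)/(12 + 12))/3) - 1*(-429) = (-8/3 + (8/24)/3) + 429 = (-8/3 + (8*(1/24))/3) + 429 = (-8/3 + (1/3)*(1/3)) + 429 = (-8/3 + 1/9) + 429 = -23/9 + 429 = 3838/9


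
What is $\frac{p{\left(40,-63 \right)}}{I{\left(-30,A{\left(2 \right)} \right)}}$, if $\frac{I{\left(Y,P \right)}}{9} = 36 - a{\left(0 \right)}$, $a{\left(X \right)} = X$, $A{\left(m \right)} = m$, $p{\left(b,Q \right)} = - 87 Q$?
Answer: $\frac{203}{12} \approx 16.917$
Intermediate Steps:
$I{\left(Y,P \right)} = 324$ ($I{\left(Y,P \right)} = 9 \left(36 - 0\right) = 9 \left(36 + 0\right) = 9 \cdot 36 = 324$)
$\frac{p{\left(40,-63 \right)}}{I{\left(-30,A{\left(2 \right)} \right)}} = \frac{\left(-87\right) \left(-63\right)}{324} = 5481 \cdot \frac{1}{324} = \frac{203}{12}$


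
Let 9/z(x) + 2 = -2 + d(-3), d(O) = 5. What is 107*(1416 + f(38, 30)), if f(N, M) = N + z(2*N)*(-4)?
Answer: 151726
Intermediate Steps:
z(x) = 9 (z(x) = 9/(-2 + (-2 + 5)) = 9/(-2 + 3) = 9/1 = 9*1 = 9)
f(N, M) = -36 + N (f(N, M) = N + 9*(-4) = N - 36 = -36 + N)
107*(1416 + f(38, 30)) = 107*(1416 + (-36 + 38)) = 107*(1416 + 2) = 107*1418 = 151726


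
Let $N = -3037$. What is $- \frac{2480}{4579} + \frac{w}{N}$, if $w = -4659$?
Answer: $\frac{13801801}{13906423} \approx 0.99248$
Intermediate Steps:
$- \frac{2480}{4579} + \frac{w}{N} = - \frac{2480}{4579} - \frac{4659}{-3037} = \left(-2480\right) \frac{1}{4579} - - \frac{4659}{3037} = - \frac{2480}{4579} + \frac{4659}{3037} = \frac{13801801}{13906423}$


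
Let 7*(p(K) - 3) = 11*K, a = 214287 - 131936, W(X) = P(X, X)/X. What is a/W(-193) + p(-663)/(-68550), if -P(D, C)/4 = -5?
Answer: -254220414437/319900 ≈ -7.9469e+5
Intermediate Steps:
P(D, C) = 20 (P(D, C) = -4*(-5) = 20)
W(X) = 20/X
a = 82351
p(K) = 3 + 11*K/7 (p(K) = 3 + (11*K)/7 = 3 + 11*K/7)
a/W(-193) + p(-663)/(-68550) = 82351/((20/(-193))) + (3 + (11/7)*(-663))/(-68550) = 82351/((20*(-1/193))) + (3 - 7293/7)*(-1/68550) = 82351/(-20/193) - 7272/7*(-1/68550) = 82351*(-193/20) + 1212/79975 = -15893743/20 + 1212/79975 = -254220414437/319900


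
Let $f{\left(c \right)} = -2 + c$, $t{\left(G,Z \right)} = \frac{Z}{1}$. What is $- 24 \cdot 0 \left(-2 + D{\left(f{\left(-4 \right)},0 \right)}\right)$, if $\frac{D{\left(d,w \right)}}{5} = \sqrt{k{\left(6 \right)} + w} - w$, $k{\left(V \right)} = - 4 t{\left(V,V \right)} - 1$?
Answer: $0$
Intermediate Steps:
$t{\left(G,Z \right)} = Z$ ($t{\left(G,Z \right)} = Z 1 = Z$)
$k{\left(V \right)} = -1 - 4 V$ ($k{\left(V \right)} = - 4 V - 1 = -1 - 4 V$)
$D{\left(d,w \right)} = - 5 w + 5 \sqrt{-25 + w}$ ($D{\left(d,w \right)} = 5 \left(\sqrt{\left(-1 - 24\right) + w} - w\right) = 5 \left(\sqrt{-25 + w} - w\right) = - 5 w + 5 \sqrt{-25 + w}$)
$- 24 \cdot 0 \left(-2 + D{\left(f{\left(-4 \right)},0 \right)}\right) = - 24 \cdot 0 \left(-2 + \left(\left(-5\right) 0 + 5 \sqrt{-25 + 0}\right)\right) = - 24 \cdot 0 \left(-2 + \left(0 + 5 \sqrt{-25}\right)\right) = - 24 \cdot 0 \left(-2 + \left(0 + 5 \cdot 5 i\right)\right) = - 24 \cdot 0 \left(-2 + \left(0 + 25 i\right)\right) = - 24 \cdot 0 \left(-2 + 25 i\right) = \left(-24\right) 0 = 0$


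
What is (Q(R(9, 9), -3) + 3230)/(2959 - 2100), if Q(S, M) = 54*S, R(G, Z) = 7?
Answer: 3608/859 ≈ 4.2002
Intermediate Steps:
(Q(R(9, 9), -3) + 3230)/(2959 - 2100) = (54*7 + 3230)/(2959 - 2100) = (378 + 3230)/859 = 3608*(1/859) = 3608/859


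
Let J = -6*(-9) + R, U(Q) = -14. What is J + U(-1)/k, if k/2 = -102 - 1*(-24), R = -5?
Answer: 3829/78 ≈ 49.090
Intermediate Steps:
J = 49 (J = -6*(-9) - 5 = 54 - 5 = 49)
k = -156 (k = 2*(-102 - 1*(-24)) = 2*(-102 + 24) = 2*(-78) = -156)
J + U(-1)/k = 49 - 14/(-156) = 49 - 1/156*(-14) = 49 + 7/78 = 3829/78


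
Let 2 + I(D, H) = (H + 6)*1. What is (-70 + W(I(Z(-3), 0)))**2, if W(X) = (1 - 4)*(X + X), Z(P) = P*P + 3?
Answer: 8836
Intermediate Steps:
Z(P) = 3 + P**2 (Z(P) = P**2 + 3 = 3 + P**2)
I(D, H) = 4 + H (I(D, H) = -2 + (H + 6)*1 = -2 + (6 + H)*1 = -2 + (6 + H) = 4 + H)
W(X) = -6*X
(-70 + W(I(Z(-3), 0)))**2 = (-70 - 6*(4 + 0))**2 = (-70 - 6*4)**2 = (-70 - 24)**2 = (-94)**2 = 8836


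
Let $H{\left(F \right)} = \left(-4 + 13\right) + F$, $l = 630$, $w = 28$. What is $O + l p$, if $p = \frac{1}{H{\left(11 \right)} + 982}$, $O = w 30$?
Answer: $\frac{140385}{167} \approx 840.63$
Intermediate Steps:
$O = 840$ ($O = 28 \cdot 30 = 840$)
$H{\left(F \right)} = 9 + F$
$p = \frac{1}{1002}$ ($p = \frac{1}{\left(9 + 11\right) + 982} = \frac{1}{20 + 982} = \frac{1}{1002} \approx 0.000998$)
$O + l p = 840 + 630 \cdot \frac{1}{1002} = 840 + \frac{105}{167} = \frac{140385}{167}$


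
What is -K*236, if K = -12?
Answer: 2832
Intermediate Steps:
-K*236 = -1*(-12)*236 = 12*236 = 2832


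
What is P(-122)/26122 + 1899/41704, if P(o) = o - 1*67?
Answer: 20861811/544695944 ≈ 0.038300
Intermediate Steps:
P(o) = -67 + o (P(o) = o - 67 = -67 + o)
P(-122)/26122 + 1899/41704 = (-67 - 122)/26122 + 1899/41704 = -189*1/26122 + 1899*(1/41704) = -189/26122 + 1899/41704 = 20861811/544695944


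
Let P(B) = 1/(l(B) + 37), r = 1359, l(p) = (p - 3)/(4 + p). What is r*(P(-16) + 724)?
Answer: 455569416/463 ≈ 9.8395e+5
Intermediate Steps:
l(p) = (-3 + p)/(4 + p)
P(B) = 1/(37 + (-3 + B)/(4 + B)) (P(B) = 1/((-3 + B)/(4 + B) + 37) = 1/(37 + (-3 + B)/(4 + B)))
r*(P(-16) + 724) = 1359*((4 - 16)/(145 + 38*(-16)) + 724) = 1359*(-12/(145 - 608) + 724) = 1359*(-12/(-463) + 724) = 1359*(-1/463*(-12) + 724) = 1359*(12/463 + 724) = 1359*(335224/463) = 455569416/463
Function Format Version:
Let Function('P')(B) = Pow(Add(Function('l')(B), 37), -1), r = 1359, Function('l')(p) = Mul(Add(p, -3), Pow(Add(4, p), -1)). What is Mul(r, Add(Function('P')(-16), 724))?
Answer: Rational(455569416, 463) ≈ 9.8395e+5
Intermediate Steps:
Function('l')(p) = Mul(Pow(Add(4, p), -1), Add(-3, p)) (Function('l')(p) = Mul(Add(-3, p), Pow(Add(4, p), -1)) = Mul(Pow(Add(4, p), -1), Add(-3, p)))
Function('P')(B) = Pow(Add(37, Mul(Pow(Add(4, B), -1), Add(-3, B))), -1) (Function('P')(B) = Pow(Add(Mul(Pow(Add(4, B), -1), Add(-3, B)), 37), -1) = Pow(Add(37, Mul(Pow(Add(4, B), -1), Add(-3, B))), -1))
Mul(r, Add(Function('P')(-16), 724)) = Mul(1359, Add(Mul(Pow(Add(145, Mul(38, -16)), -1), Add(4, -16)), 724)) = Mul(1359, Add(Mul(Pow(Add(145, -608), -1), -12), 724)) = Mul(1359, Add(Mul(Pow(-463, -1), -12), 724)) = Mul(1359, Add(Mul(Rational(-1, 463), -12), 724)) = Mul(1359, Add(Rational(12, 463), 724)) = Mul(1359, Rational(335224, 463)) = Rational(455569416, 463)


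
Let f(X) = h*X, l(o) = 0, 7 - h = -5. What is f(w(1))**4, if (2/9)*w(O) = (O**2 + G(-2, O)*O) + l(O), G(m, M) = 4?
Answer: 5314410000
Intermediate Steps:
h = 12 (h = 7 - 1*(-5) = 7 + 5 = 12)
w(O) = 18*O + 9*O**2/2 (w(O) = 9*((O**2 + 4*O) + 0)/2 = 9*(O**2 + 4*O)/2 = 18*O + 9*O**2/2)
f(X) = 12*X
f(w(1))**4 = (12*((9/2)*1*(4 + 1)))**4 = (12*((9/2)*1*5))**4 = (12*(45/2))**4 = 270**4 = 5314410000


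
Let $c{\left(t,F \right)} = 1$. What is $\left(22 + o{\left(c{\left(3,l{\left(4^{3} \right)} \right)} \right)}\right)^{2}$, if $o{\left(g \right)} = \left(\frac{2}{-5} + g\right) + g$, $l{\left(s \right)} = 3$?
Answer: $\frac{13924}{25} \approx 556.96$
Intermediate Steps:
$o{\left(g \right)} = - \frac{2}{5} + 2 g$ ($o{\left(g \right)} = \left(2 \left(- \frac{1}{5}\right) + g\right) + g = \left(- \frac{2}{5} + g\right) + g = - \frac{2}{5} + 2 g$)
$\left(22 + o{\left(c{\left(3,l{\left(4^{3} \right)} \right)} \right)}\right)^{2} = \left(22 + \left(- \frac{2}{5} + 2 \cdot 1\right)\right)^{2} = \left(22 + \left(- \frac{2}{5} + 2\right)\right)^{2} = \left(22 + \frac{8}{5}\right)^{2} = \left(\frac{118}{5}\right)^{2} = \frac{13924}{25}$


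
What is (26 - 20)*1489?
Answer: 8934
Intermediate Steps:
(26 - 20)*1489 = 6*1489 = 8934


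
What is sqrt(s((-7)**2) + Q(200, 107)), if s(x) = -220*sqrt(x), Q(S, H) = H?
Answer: I*sqrt(1433) ≈ 37.855*I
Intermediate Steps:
sqrt(s((-7)**2) + Q(200, 107)) = sqrt(-220*sqrt((-7)**2) + 107) = sqrt(-220*sqrt(49) + 107) = sqrt(-220*7 + 107) = sqrt(-1540 + 107) = sqrt(-1433) = I*sqrt(1433)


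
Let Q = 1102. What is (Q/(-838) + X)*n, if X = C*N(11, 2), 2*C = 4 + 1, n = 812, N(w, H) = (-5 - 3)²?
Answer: 53989068/419 ≈ 1.2885e+5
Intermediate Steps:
N(w, H) = 64 (N(w, H) = (-8)² = 64)
C = 5/2 (C = (4 + 1)/2 = (½)*5 = 5/2 ≈ 2.5000)
X = 160 (X = (5/2)*64 = 160)
(Q/(-838) + X)*n = (1102/(-838) + 160)*812 = (1102*(-1/838) + 160)*812 = (-551/419 + 160)*812 = (66489/419)*812 = 53989068/419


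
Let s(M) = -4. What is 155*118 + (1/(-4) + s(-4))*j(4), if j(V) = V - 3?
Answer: 73143/4 ≈ 18286.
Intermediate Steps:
j(V) = -3 + V
155*118 + (1/(-4) + s(-4))*j(4) = 155*118 + (1/(-4) - 4)*(-3 + 4) = 18290 + (-1/4 - 4)*1 = 18290 - 17/4*1 = 18290 - 17/4 = 73143/4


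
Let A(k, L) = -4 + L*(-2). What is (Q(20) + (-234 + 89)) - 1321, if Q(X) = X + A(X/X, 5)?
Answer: -1460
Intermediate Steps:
A(k, L) = -4 - 2*L
Q(X) = -14 + X (Q(X) = X + (-4 - 2*5) = X + (-4 - 10) = X - 14 = -14 + X)
(Q(20) + (-234 + 89)) - 1321 = ((-14 + 20) + (-234 + 89)) - 1321 = (6 - 145) - 1321 = -139 - 1321 = -1460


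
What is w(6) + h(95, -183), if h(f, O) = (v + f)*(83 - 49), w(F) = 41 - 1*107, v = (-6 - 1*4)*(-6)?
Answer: 5204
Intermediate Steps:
v = 60 (v = (-6 - 4)*(-6) = -10*(-6) = 60)
w(F) = -66 (w(F) = 41 - 107 = -66)
h(f, O) = 2040 + 34*f (h(f, O) = (60 + f)*(83 - 49) = (60 + f)*34 = 2040 + 34*f)
w(6) + h(95, -183) = -66 + (2040 + 34*95) = -66 + (2040 + 3230) = -66 + 5270 = 5204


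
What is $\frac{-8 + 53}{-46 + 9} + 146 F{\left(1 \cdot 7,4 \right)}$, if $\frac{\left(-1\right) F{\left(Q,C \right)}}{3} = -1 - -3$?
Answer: $- \frac{32457}{37} \approx -877.22$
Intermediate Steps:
$F{\left(Q,C \right)} = -6$ ($F{\left(Q,C \right)} = - 3 \left(-1 - -3\right) = - 3 \left(-1 + 3\right) = \left(-3\right) 2 = -6$)
$\frac{-8 + 53}{-46 + 9} + 146 F{\left(1 \cdot 7,4 \right)} = \frac{-8 + 53}{-46 + 9} + 146 \left(-6\right) = \frac{45}{-37} - 876 = 45 \left(- \frac{1}{37}\right) - 876 = - \frac{45}{37} - 876 = - \frac{32457}{37}$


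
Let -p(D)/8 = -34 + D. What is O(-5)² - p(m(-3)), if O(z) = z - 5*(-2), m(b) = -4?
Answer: -279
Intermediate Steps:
p(D) = 272 - 8*D (p(D) = -8*(-34 + D) = 272 - 8*D)
O(z) = 10 + z (O(z) = z - 1*(-10) = z + 10 = 10 + z)
O(-5)² - p(m(-3)) = (10 - 5)² - (272 - 8*(-4)) = 5² - (272 + 32) = 25 - 1*304 = 25 - 304 = -279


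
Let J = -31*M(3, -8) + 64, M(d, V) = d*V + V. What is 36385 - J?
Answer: 35329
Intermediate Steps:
M(d, V) = V + V*d (M(d, V) = V*d + V = V + V*d)
J = 1056 (J = -(-248)*(1 + 3) + 64 = -(-248)*4 + 64 = -31*(-32) + 64 = 992 + 64 = 1056)
36385 - J = 36385 - 1*1056 = 36385 - 1056 = 35329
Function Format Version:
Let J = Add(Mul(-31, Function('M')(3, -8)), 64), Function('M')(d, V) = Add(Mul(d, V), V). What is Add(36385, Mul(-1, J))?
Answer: 35329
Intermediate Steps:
Function('M')(d, V) = Add(V, Mul(V, d)) (Function('M')(d, V) = Add(Mul(V, d), V) = Add(V, Mul(V, d)))
J = 1056 (J = Add(Mul(-31, Mul(-8, Add(1, 3))), 64) = Add(Mul(-31, Mul(-8, 4)), 64) = Add(Mul(-31, -32), 64) = Add(992, 64) = 1056)
Add(36385, Mul(-1, J)) = Add(36385, Mul(-1, 1056)) = Add(36385, -1056) = 35329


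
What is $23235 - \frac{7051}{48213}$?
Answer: $\frac{101838364}{4383} \approx 23235.0$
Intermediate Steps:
$23235 - \frac{7051}{48213} = 23235 - 7051 \cdot \frac{1}{48213} = 23235 - \frac{641}{4383} = \frac{101838364}{4383}$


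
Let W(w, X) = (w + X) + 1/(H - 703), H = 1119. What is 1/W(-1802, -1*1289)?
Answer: -416/1285855 ≈ -0.00032352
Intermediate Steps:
W(w, X) = 1/416 + X + w (W(w, X) = (w + X) + 1/(1119 - 703) = (X + w) + 1/416 = 1/416 + X + w)
1/W(-1802, -1*1289) = 1/(1/416 - 1*1289 - 1802) = 1/(1/416 - 1289 - 1802) = 1/(-1285855/416) = -416/1285855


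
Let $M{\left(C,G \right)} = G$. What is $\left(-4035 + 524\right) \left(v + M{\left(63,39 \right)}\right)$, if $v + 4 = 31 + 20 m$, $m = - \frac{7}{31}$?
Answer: $- \frac{6691966}{31} \approx -2.1587 \cdot 10^{5}$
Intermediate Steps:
$m = - \frac{7}{31}$ ($m = \left(-7\right) \frac{1}{31} = - \frac{7}{31} \approx -0.22581$)
$v = \frac{697}{31}$ ($v = -4 + \left(31 + 20 \left(- \frac{7}{31}\right)\right) = -4 + \left(31 - \frac{140}{31}\right) = -4 + \frac{821}{31} = \frac{697}{31} \approx 22.484$)
$\left(-4035 + 524\right) \left(v + M{\left(63,39 \right)}\right) = \left(-4035 + 524\right) \left(\frac{697}{31} + 39\right) = \left(-3511\right) \frac{1906}{31} = - \frac{6691966}{31}$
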